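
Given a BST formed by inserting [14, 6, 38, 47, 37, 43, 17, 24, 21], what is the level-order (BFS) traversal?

Tree insertion order: [14, 6, 38, 47, 37, 43, 17, 24, 21]
Tree (level-order array): [14, 6, 38, None, None, 37, 47, 17, None, 43, None, None, 24, None, None, 21]
BFS from the root, enqueuing left then right child of each popped node:
  queue [14] -> pop 14, enqueue [6, 38], visited so far: [14]
  queue [6, 38] -> pop 6, enqueue [none], visited so far: [14, 6]
  queue [38] -> pop 38, enqueue [37, 47], visited so far: [14, 6, 38]
  queue [37, 47] -> pop 37, enqueue [17], visited so far: [14, 6, 38, 37]
  queue [47, 17] -> pop 47, enqueue [43], visited so far: [14, 6, 38, 37, 47]
  queue [17, 43] -> pop 17, enqueue [24], visited so far: [14, 6, 38, 37, 47, 17]
  queue [43, 24] -> pop 43, enqueue [none], visited so far: [14, 6, 38, 37, 47, 17, 43]
  queue [24] -> pop 24, enqueue [21], visited so far: [14, 6, 38, 37, 47, 17, 43, 24]
  queue [21] -> pop 21, enqueue [none], visited so far: [14, 6, 38, 37, 47, 17, 43, 24, 21]
Result: [14, 6, 38, 37, 47, 17, 43, 24, 21]


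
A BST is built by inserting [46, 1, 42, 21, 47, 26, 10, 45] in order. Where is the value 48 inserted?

Starting tree (level order): [46, 1, 47, None, 42, None, None, 21, 45, 10, 26]
Insertion path: 46 -> 47
Result: insert 48 as right child of 47
Final tree (level order): [46, 1, 47, None, 42, None, 48, 21, 45, None, None, 10, 26]


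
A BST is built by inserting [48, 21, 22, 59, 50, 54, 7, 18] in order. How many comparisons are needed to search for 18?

Search path for 18: 48 -> 21 -> 7 -> 18
Found: True
Comparisons: 4


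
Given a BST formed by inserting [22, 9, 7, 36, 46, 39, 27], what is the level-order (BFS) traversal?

Tree insertion order: [22, 9, 7, 36, 46, 39, 27]
Tree (level-order array): [22, 9, 36, 7, None, 27, 46, None, None, None, None, 39]
BFS from the root, enqueuing left then right child of each popped node:
  queue [22] -> pop 22, enqueue [9, 36], visited so far: [22]
  queue [9, 36] -> pop 9, enqueue [7], visited so far: [22, 9]
  queue [36, 7] -> pop 36, enqueue [27, 46], visited so far: [22, 9, 36]
  queue [7, 27, 46] -> pop 7, enqueue [none], visited so far: [22, 9, 36, 7]
  queue [27, 46] -> pop 27, enqueue [none], visited so far: [22, 9, 36, 7, 27]
  queue [46] -> pop 46, enqueue [39], visited so far: [22, 9, 36, 7, 27, 46]
  queue [39] -> pop 39, enqueue [none], visited so far: [22, 9, 36, 7, 27, 46, 39]
Result: [22, 9, 36, 7, 27, 46, 39]


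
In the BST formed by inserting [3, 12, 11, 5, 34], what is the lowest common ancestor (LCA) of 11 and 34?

Tree insertion order: [3, 12, 11, 5, 34]
Tree (level-order array): [3, None, 12, 11, 34, 5]
In a BST, the LCA of p=11, q=34 is the first node v on the
root-to-leaf path with p <= v <= q (go left if both < v, right if both > v).
Walk from root:
  at 3: both 11 and 34 > 3, go right
  at 12: 11 <= 12 <= 34, this is the LCA
LCA = 12


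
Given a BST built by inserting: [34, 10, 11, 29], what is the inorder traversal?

Tree insertion order: [34, 10, 11, 29]
Tree (level-order array): [34, 10, None, None, 11, None, 29]
Inorder traversal: [10, 11, 29, 34]


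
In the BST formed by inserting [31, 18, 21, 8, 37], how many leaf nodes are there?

Tree built from: [31, 18, 21, 8, 37]
Tree (level-order array): [31, 18, 37, 8, 21]
Rule: A leaf has 0 children.
Per-node child counts:
  node 31: 2 child(ren)
  node 18: 2 child(ren)
  node 8: 0 child(ren)
  node 21: 0 child(ren)
  node 37: 0 child(ren)
Matching nodes: [8, 21, 37]
Count of leaf nodes: 3


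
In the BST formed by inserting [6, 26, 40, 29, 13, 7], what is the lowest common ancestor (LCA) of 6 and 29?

Tree insertion order: [6, 26, 40, 29, 13, 7]
Tree (level-order array): [6, None, 26, 13, 40, 7, None, 29]
In a BST, the LCA of p=6, q=29 is the first node v on the
root-to-leaf path with p <= v <= q (go left if both < v, right if both > v).
Walk from root:
  at 6: 6 <= 6 <= 29, this is the LCA
LCA = 6


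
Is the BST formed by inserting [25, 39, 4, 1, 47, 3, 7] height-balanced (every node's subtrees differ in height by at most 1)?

Tree (level-order array): [25, 4, 39, 1, 7, None, 47, None, 3]
Definition: a tree is height-balanced if, at every node, |h(left) - h(right)| <= 1 (empty subtree has height -1).
Bottom-up per-node check:
  node 3: h_left=-1, h_right=-1, diff=0 [OK], height=0
  node 1: h_left=-1, h_right=0, diff=1 [OK], height=1
  node 7: h_left=-1, h_right=-1, diff=0 [OK], height=0
  node 4: h_left=1, h_right=0, diff=1 [OK], height=2
  node 47: h_left=-1, h_right=-1, diff=0 [OK], height=0
  node 39: h_left=-1, h_right=0, diff=1 [OK], height=1
  node 25: h_left=2, h_right=1, diff=1 [OK], height=3
All nodes satisfy the balance condition.
Result: Balanced


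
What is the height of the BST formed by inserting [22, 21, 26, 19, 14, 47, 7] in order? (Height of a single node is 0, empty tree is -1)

Insertion order: [22, 21, 26, 19, 14, 47, 7]
Tree (level-order array): [22, 21, 26, 19, None, None, 47, 14, None, None, None, 7]
Compute height bottom-up (empty subtree = -1):
  height(7) = 1 + max(-1, -1) = 0
  height(14) = 1 + max(0, -1) = 1
  height(19) = 1 + max(1, -1) = 2
  height(21) = 1 + max(2, -1) = 3
  height(47) = 1 + max(-1, -1) = 0
  height(26) = 1 + max(-1, 0) = 1
  height(22) = 1 + max(3, 1) = 4
Height = 4


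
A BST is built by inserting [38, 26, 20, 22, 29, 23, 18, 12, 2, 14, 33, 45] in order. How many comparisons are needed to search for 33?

Search path for 33: 38 -> 26 -> 29 -> 33
Found: True
Comparisons: 4


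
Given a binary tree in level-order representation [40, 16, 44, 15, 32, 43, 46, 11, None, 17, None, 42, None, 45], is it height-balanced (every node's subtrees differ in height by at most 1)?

Tree (level-order array): [40, 16, 44, 15, 32, 43, 46, 11, None, 17, None, 42, None, 45]
Definition: a tree is height-balanced if, at every node, |h(left) - h(right)| <= 1 (empty subtree has height -1).
Bottom-up per-node check:
  node 11: h_left=-1, h_right=-1, diff=0 [OK], height=0
  node 15: h_left=0, h_right=-1, diff=1 [OK], height=1
  node 17: h_left=-1, h_right=-1, diff=0 [OK], height=0
  node 32: h_left=0, h_right=-1, diff=1 [OK], height=1
  node 16: h_left=1, h_right=1, diff=0 [OK], height=2
  node 42: h_left=-1, h_right=-1, diff=0 [OK], height=0
  node 43: h_left=0, h_right=-1, diff=1 [OK], height=1
  node 45: h_left=-1, h_right=-1, diff=0 [OK], height=0
  node 46: h_left=0, h_right=-1, diff=1 [OK], height=1
  node 44: h_left=1, h_right=1, diff=0 [OK], height=2
  node 40: h_left=2, h_right=2, diff=0 [OK], height=3
All nodes satisfy the balance condition.
Result: Balanced


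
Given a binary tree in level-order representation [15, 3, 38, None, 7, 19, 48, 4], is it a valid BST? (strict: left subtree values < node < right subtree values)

Level-order array: [15, 3, 38, None, 7, 19, 48, 4]
Validate using subtree bounds (lo, hi): at each node, require lo < value < hi,
then recurse left with hi=value and right with lo=value.
Preorder trace (stopping at first violation):
  at node 15 with bounds (-inf, +inf): OK
  at node 3 with bounds (-inf, 15): OK
  at node 7 with bounds (3, 15): OK
  at node 4 with bounds (3, 7): OK
  at node 38 with bounds (15, +inf): OK
  at node 19 with bounds (15, 38): OK
  at node 48 with bounds (38, +inf): OK
No violation found at any node.
Result: Valid BST


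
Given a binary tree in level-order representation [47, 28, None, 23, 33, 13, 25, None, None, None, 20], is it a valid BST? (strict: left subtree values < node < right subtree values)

Level-order array: [47, 28, None, 23, 33, 13, 25, None, None, None, 20]
Validate using subtree bounds (lo, hi): at each node, require lo < value < hi,
then recurse left with hi=value and right with lo=value.
Preorder trace (stopping at first violation):
  at node 47 with bounds (-inf, +inf): OK
  at node 28 with bounds (-inf, 47): OK
  at node 23 with bounds (-inf, 28): OK
  at node 13 with bounds (-inf, 23): OK
  at node 20 with bounds (13, 23): OK
  at node 25 with bounds (23, 28): OK
  at node 33 with bounds (28, 47): OK
No violation found at any node.
Result: Valid BST


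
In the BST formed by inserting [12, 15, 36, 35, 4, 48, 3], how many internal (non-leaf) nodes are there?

Tree built from: [12, 15, 36, 35, 4, 48, 3]
Tree (level-order array): [12, 4, 15, 3, None, None, 36, None, None, 35, 48]
Rule: An internal node has at least one child.
Per-node child counts:
  node 12: 2 child(ren)
  node 4: 1 child(ren)
  node 3: 0 child(ren)
  node 15: 1 child(ren)
  node 36: 2 child(ren)
  node 35: 0 child(ren)
  node 48: 0 child(ren)
Matching nodes: [12, 4, 15, 36]
Count of internal (non-leaf) nodes: 4


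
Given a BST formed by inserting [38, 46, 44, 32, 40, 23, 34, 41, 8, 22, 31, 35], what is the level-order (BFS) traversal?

Tree insertion order: [38, 46, 44, 32, 40, 23, 34, 41, 8, 22, 31, 35]
Tree (level-order array): [38, 32, 46, 23, 34, 44, None, 8, 31, None, 35, 40, None, None, 22, None, None, None, None, None, 41]
BFS from the root, enqueuing left then right child of each popped node:
  queue [38] -> pop 38, enqueue [32, 46], visited so far: [38]
  queue [32, 46] -> pop 32, enqueue [23, 34], visited so far: [38, 32]
  queue [46, 23, 34] -> pop 46, enqueue [44], visited so far: [38, 32, 46]
  queue [23, 34, 44] -> pop 23, enqueue [8, 31], visited so far: [38, 32, 46, 23]
  queue [34, 44, 8, 31] -> pop 34, enqueue [35], visited so far: [38, 32, 46, 23, 34]
  queue [44, 8, 31, 35] -> pop 44, enqueue [40], visited so far: [38, 32, 46, 23, 34, 44]
  queue [8, 31, 35, 40] -> pop 8, enqueue [22], visited so far: [38, 32, 46, 23, 34, 44, 8]
  queue [31, 35, 40, 22] -> pop 31, enqueue [none], visited so far: [38, 32, 46, 23, 34, 44, 8, 31]
  queue [35, 40, 22] -> pop 35, enqueue [none], visited so far: [38, 32, 46, 23, 34, 44, 8, 31, 35]
  queue [40, 22] -> pop 40, enqueue [41], visited so far: [38, 32, 46, 23, 34, 44, 8, 31, 35, 40]
  queue [22, 41] -> pop 22, enqueue [none], visited so far: [38, 32, 46, 23, 34, 44, 8, 31, 35, 40, 22]
  queue [41] -> pop 41, enqueue [none], visited so far: [38, 32, 46, 23, 34, 44, 8, 31, 35, 40, 22, 41]
Result: [38, 32, 46, 23, 34, 44, 8, 31, 35, 40, 22, 41]


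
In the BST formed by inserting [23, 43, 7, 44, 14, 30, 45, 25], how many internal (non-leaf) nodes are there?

Tree built from: [23, 43, 7, 44, 14, 30, 45, 25]
Tree (level-order array): [23, 7, 43, None, 14, 30, 44, None, None, 25, None, None, 45]
Rule: An internal node has at least one child.
Per-node child counts:
  node 23: 2 child(ren)
  node 7: 1 child(ren)
  node 14: 0 child(ren)
  node 43: 2 child(ren)
  node 30: 1 child(ren)
  node 25: 0 child(ren)
  node 44: 1 child(ren)
  node 45: 0 child(ren)
Matching nodes: [23, 7, 43, 30, 44]
Count of internal (non-leaf) nodes: 5


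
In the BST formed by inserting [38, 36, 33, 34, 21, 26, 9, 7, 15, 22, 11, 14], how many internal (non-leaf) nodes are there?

Tree built from: [38, 36, 33, 34, 21, 26, 9, 7, 15, 22, 11, 14]
Tree (level-order array): [38, 36, None, 33, None, 21, 34, 9, 26, None, None, 7, 15, 22, None, None, None, 11, None, None, None, None, 14]
Rule: An internal node has at least one child.
Per-node child counts:
  node 38: 1 child(ren)
  node 36: 1 child(ren)
  node 33: 2 child(ren)
  node 21: 2 child(ren)
  node 9: 2 child(ren)
  node 7: 0 child(ren)
  node 15: 1 child(ren)
  node 11: 1 child(ren)
  node 14: 0 child(ren)
  node 26: 1 child(ren)
  node 22: 0 child(ren)
  node 34: 0 child(ren)
Matching nodes: [38, 36, 33, 21, 9, 15, 11, 26]
Count of internal (non-leaf) nodes: 8


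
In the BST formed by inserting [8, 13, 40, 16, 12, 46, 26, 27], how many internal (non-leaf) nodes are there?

Tree built from: [8, 13, 40, 16, 12, 46, 26, 27]
Tree (level-order array): [8, None, 13, 12, 40, None, None, 16, 46, None, 26, None, None, None, 27]
Rule: An internal node has at least one child.
Per-node child counts:
  node 8: 1 child(ren)
  node 13: 2 child(ren)
  node 12: 0 child(ren)
  node 40: 2 child(ren)
  node 16: 1 child(ren)
  node 26: 1 child(ren)
  node 27: 0 child(ren)
  node 46: 0 child(ren)
Matching nodes: [8, 13, 40, 16, 26]
Count of internal (non-leaf) nodes: 5


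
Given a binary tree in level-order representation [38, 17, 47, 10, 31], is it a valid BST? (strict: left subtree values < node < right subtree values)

Level-order array: [38, 17, 47, 10, 31]
Validate using subtree bounds (lo, hi): at each node, require lo < value < hi,
then recurse left with hi=value and right with lo=value.
Preorder trace (stopping at first violation):
  at node 38 with bounds (-inf, +inf): OK
  at node 17 with bounds (-inf, 38): OK
  at node 10 with bounds (-inf, 17): OK
  at node 31 with bounds (17, 38): OK
  at node 47 with bounds (38, +inf): OK
No violation found at any node.
Result: Valid BST


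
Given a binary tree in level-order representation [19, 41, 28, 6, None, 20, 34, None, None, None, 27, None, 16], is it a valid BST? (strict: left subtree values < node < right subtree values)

Level-order array: [19, 41, 28, 6, None, 20, 34, None, None, None, 27, None, 16]
Validate using subtree bounds (lo, hi): at each node, require lo < value < hi,
then recurse left with hi=value and right with lo=value.
Preorder trace (stopping at first violation):
  at node 19 with bounds (-inf, +inf): OK
  at node 41 with bounds (-inf, 19): VIOLATION
Node 41 violates its bound: not (-inf < 41 < 19).
Result: Not a valid BST


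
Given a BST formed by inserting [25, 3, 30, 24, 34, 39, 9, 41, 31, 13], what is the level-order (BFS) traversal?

Tree insertion order: [25, 3, 30, 24, 34, 39, 9, 41, 31, 13]
Tree (level-order array): [25, 3, 30, None, 24, None, 34, 9, None, 31, 39, None, 13, None, None, None, 41]
BFS from the root, enqueuing left then right child of each popped node:
  queue [25] -> pop 25, enqueue [3, 30], visited so far: [25]
  queue [3, 30] -> pop 3, enqueue [24], visited so far: [25, 3]
  queue [30, 24] -> pop 30, enqueue [34], visited so far: [25, 3, 30]
  queue [24, 34] -> pop 24, enqueue [9], visited so far: [25, 3, 30, 24]
  queue [34, 9] -> pop 34, enqueue [31, 39], visited so far: [25, 3, 30, 24, 34]
  queue [9, 31, 39] -> pop 9, enqueue [13], visited so far: [25, 3, 30, 24, 34, 9]
  queue [31, 39, 13] -> pop 31, enqueue [none], visited so far: [25, 3, 30, 24, 34, 9, 31]
  queue [39, 13] -> pop 39, enqueue [41], visited so far: [25, 3, 30, 24, 34, 9, 31, 39]
  queue [13, 41] -> pop 13, enqueue [none], visited so far: [25, 3, 30, 24, 34, 9, 31, 39, 13]
  queue [41] -> pop 41, enqueue [none], visited so far: [25, 3, 30, 24, 34, 9, 31, 39, 13, 41]
Result: [25, 3, 30, 24, 34, 9, 31, 39, 13, 41]


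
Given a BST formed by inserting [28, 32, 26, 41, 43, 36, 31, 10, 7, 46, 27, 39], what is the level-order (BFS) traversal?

Tree insertion order: [28, 32, 26, 41, 43, 36, 31, 10, 7, 46, 27, 39]
Tree (level-order array): [28, 26, 32, 10, 27, 31, 41, 7, None, None, None, None, None, 36, 43, None, None, None, 39, None, 46]
BFS from the root, enqueuing left then right child of each popped node:
  queue [28] -> pop 28, enqueue [26, 32], visited so far: [28]
  queue [26, 32] -> pop 26, enqueue [10, 27], visited so far: [28, 26]
  queue [32, 10, 27] -> pop 32, enqueue [31, 41], visited so far: [28, 26, 32]
  queue [10, 27, 31, 41] -> pop 10, enqueue [7], visited so far: [28, 26, 32, 10]
  queue [27, 31, 41, 7] -> pop 27, enqueue [none], visited so far: [28, 26, 32, 10, 27]
  queue [31, 41, 7] -> pop 31, enqueue [none], visited so far: [28, 26, 32, 10, 27, 31]
  queue [41, 7] -> pop 41, enqueue [36, 43], visited so far: [28, 26, 32, 10, 27, 31, 41]
  queue [7, 36, 43] -> pop 7, enqueue [none], visited so far: [28, 26, 32, 10, 27, 31, 41, 7]
  queue [36, 43] -> pop 36, enqueue [39], visited so far: [28, 26, 32, 10, 27, 31, 41, 7, 36]
  queue [43, 39] -> pop 43, enqueue [46], visited so far: [28, 26, 32, 10, 27, 31, 41, 7, 36, 43]
  queue [39, 46] -> pop 39, enqueue [none], visited so far: [28, 26, 32, 10, 27, 31, 41, 7, 36, 43, 39]
  queue [46] -> pop 46, enqueue [none], visited so far: [28, 26, 32, 10, 27, 31, 41, 7, 36, 43, 39, 46]
Result: [28, 26, 32, 10, 27, 31, 41, 7, 36, 43, 39, 46]


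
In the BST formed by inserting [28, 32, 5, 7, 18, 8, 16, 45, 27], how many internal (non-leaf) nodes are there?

Tree built from: [28, 32, 5, 7, 18, 8, 16, 45, 27]
Tree (level-order array): [28, 5, 32, None, 7, None, 45, None, 18, None, None, 8, 27, None, 16]
Rule: An internal node has at least one child.
Per-node child counts:
  node 28: 2 child(ren)
  node 5: 1 child(ren)
  node 7: 1 child(ren)
  node 18: 2 child(ren)
  node 8: 1 child(ren)
  node 16: 0 child(ren)
  node 27: 0 child(ren)
  node 32: 1 child(ren)
  node 45: 0 child(ren)
Matching nodes: [28, 5, 7, 18, 8, 32]
Count of internal (non-leaf) nodes: 6


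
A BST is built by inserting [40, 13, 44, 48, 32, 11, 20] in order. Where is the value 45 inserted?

Starting tree (level order): [40, 13, 44, 11, 32, None, 48, None, None, 20]
Insertion path: 40 -> 44 -> 48
Result: insert 45 as left child of 48
Final tree (level order): [40, 13, 44, 11, 32, None, 48, None, None, 20, None, 45]


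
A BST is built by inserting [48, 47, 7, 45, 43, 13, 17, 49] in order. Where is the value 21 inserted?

Starting tree (level order): [48, 47, 49, 7, None, None, None, None, 45, 43, None, 13, None, None, 17]
Insertion path: 48 -> 47 -> 7 -> 45 -> 43 -> 13 -> 17
Result: insert 21 as right child of 17
Final tree (level order): [48, 47, 49, 7, None, None, None, None, 45, 43, None, 13, None, None, 17, None, 21]


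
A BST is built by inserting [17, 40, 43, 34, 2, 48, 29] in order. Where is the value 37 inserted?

Starting tree (level order): [17, 2, 40, None, None, 34, 43, 29, None, None, 48]
Insertion path: 17 -> 40 -> 34
Result: insert 37 as right child of 34
Final tree (level order): [17, 2, 40, None, None, 34, 43, 29, 37, None, 48]


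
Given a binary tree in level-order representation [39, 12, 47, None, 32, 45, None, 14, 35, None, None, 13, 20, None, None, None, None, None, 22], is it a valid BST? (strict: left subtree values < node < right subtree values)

Level-order array: [39, 12, 47, None, 32, 45, None, 14, 35, None, None, 13, 20, None, None, None, None, None, 22]
Validate using subtree bounds (lo, hi): at each node, require lo < value < hi,
then recurse left with hi=value and right with lo=value.
Preorder trace (stopping at first violation):
  at node 39 with bounds (-inf, +inf): OK
  at node 12 with bounds (-inf, 39): OK
  at node 32 with bounds (12, 39): OK
  at node 14 with bounds (12, 32): OK
  at node 13 with bounds (12, 14): OK
  at node 20 with bounds (14, 32): OK
  at node 22 with bounds (20, 32): OK
  at node 35 with bounds (32, 39): OK
  at node 47 with bounds (39, +inf): OK
  at node 45 with bounds (39, 47): OK
No violation found at any node.
Result: Valid BST


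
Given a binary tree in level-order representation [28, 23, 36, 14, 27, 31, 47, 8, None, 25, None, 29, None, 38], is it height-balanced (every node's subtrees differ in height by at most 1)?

Tree (level-order array): [28, 23, 36, 14, 27, 31, 47, 8, None, 25, None, 29, None, 38]
Definition: a tree is height-balanced if, at every node, |h(left) - h(right)| <= 1 (empty subtree has height -1).
Bottom-up per-node check:
  node 8: h_left=-1, h_right=-1, diff=0 [OK], height=0
  node 14: h_left=0, h_right=-1, diff=1 [OK], height=1
  node 25: h_left=-1, h_right=-1, diff=0 [OK], height=0
  node 27: h_left=0, h_right=-1, diff=1 [OK], height=1
  node 23: h_left=1, h_right=1, diff=0 [OK], height=2
  node 29: h_left=-1, h_right=-1, diff=0 [OK], height=0
  node 31: h_left=0, h_right=-1, diff=1 [OK], height=1
  node 38: h_left=-1, h_right=-1, diff=0 [OK], height=0
  node 47: h_left=0, h_right=-1, diff=1 [OK], height=1
  node 36: h_left=1, h_right=1, diff=0 [OK], height=2
  node 28: h_left=2, h_right=2, diff=0 [OK], height=3
All nodes satisfy the balance condition.
Result: Balanced


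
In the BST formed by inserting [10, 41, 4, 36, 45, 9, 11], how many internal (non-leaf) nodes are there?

Tree built from: [10, 41, 4, 36, 45, 9, 11]
Tree (level-order array): [10, 4, 41, None, 9, 36, 45, None, None, 11]
Rule: An internal node has at least one child.
Per-node child counts:
  node 10: 2 child(ren)
  node 4: 1 child(ren)
  node 9: 0 child(ren)
  node 41: 2 child(ren)
  node 36: 1 child(ren)
  node 11: 0 child(ren)
  node 45: 0 child(ren)
Matching nodes: [10, 4, 41, 36]
Count of internal (non-leaf) nodes: 4


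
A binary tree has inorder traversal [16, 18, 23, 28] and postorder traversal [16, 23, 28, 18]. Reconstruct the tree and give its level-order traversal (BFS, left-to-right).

Inorder:   [16, 18, 23, 28]
Postorder: [16, 23, 28, 18]
Algorithm: postorder visits root last, so walk postorder right-to-left;
each value is the root of the current inorder slice — split it at that
value, recurse on the right subtree first, then the left.
Recursive splits:
  root=18; inorder splits into left=[16], right=[23, 28]
  root=28; inorder splits into left=[23], right=[]
  root=23; inorder splits into left=[], right=[]
  root=16; inorder splits into left=[], right=[]
Reconstructed level-order: [18, 16, 28, 23]


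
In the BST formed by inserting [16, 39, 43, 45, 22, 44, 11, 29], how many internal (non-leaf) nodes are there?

Tree built from: [16, 39, 43, 45, 22, 44, 11, 29]
Tree (level-order array): [16, 11, 39, None, None, 22, 43, None, 29, None, 45, None, None, 44]
Rule: An internal node has at least one child.
Per-node child counts:
  node 16: 2 child(ren)
  node 11: 0 child(ren)
  node 39: 2 child(ren)
  node 22: 1 child(ren)
  node 29: 0 child(ren)
  node 43: 1 child(ren)
  node 45: 1 child(ren)
  node 44: 0 child(ren)
Matching nodes: [16, 39, 22, 43, 45]
Count of internal (non-leaf) nodes: 5


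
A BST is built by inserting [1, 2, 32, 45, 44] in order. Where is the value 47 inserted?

Starting tree (level order): [1, None, 2, None, 32, None, 45, 44]
Insertion path: 1 -> 2 -> 32 -> 45
Result: insert 47 as right child of 45
Final tree (level order): [1, None, 2, None, 32, None, 45, 44, 47]


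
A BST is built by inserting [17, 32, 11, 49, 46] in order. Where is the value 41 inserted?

Starting tree (level order): [17, 11, 32, None, None, None, 49, 46]
Insertion path: 17 -> 32 -> 49 -> 46
Result: insert 41 as left child of 46
Final tree (level order): [17, 11, 32, None, None, None, 49, 46, None, 41]


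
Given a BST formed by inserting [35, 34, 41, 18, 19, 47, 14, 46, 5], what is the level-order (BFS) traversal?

Tree insertion order: [35, 34, 41, 18, 19, 47, 14, 46, 5]
Tree (level-order array): [35, 34, 41, 18, None, None, 47, 14, 19, 46, None, 5]
BFS from the root, enqueuing left then right child of each popped node:
  queue [35] -> pop 35, enqueue [34, 41], visited so far: [35]
  queue [34, 41] -> pop 34, enqueue [18], visited so far: [35, 34]
  queue [41, 18] -> pop 41, enqueue [47], visited so far: [35, 34, 41]
  queue [18, 47] -> pop 18, enqueue [14, 19], visited so far: [35, 34, 41, 18]
  queue [47, 14, 19] -> pop 47, enqueue [46], visited so far: [35, 34, 41, 18, 47]
  queue [14, 19, 46] -> pop 14, enqueue [5], visited so far: [35, 34, 41, 18, 47, 14]
  queue [19, 46, 5] -> pop 19, enqueue [none], visited so far: [35, 34, 41, 18, 47, 14, 19]
  queue [46, 5] -> pop 46, enqueue [none], visited so far: [35, 34, 41, 18, 47, 14, 19, 46]
  queue [5] -> pop 5, enqueue [none], visited so far: [35, 34, 41, 18, 47, 14, 19, 46, 5]
Result: [35, 34, 41, 18, 47, 14, 19, 46, 5]


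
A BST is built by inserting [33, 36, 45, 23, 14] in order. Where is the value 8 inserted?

Starting tree (level order): [33, 23, 36, 14, None, None, 45]
Insertion path: 33 -> 23 -> 14
Result: insert 8 as left child of 14
Final tree (level order): [33, 23, 36, 14, None, None, 45, 8]


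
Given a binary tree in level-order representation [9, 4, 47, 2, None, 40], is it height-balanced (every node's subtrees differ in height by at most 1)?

Tree (level-order array): [9, 4, 47, 2, None, 40]
Definition: a tree is height-balanced if, at every node, |h(left) - h(right)| <= 1 (empty subtree has height -1).
Bottom-up per-node check:
  node 2: h_left=-1, h_right=-1, diff=0 [OK], height=0
  node 4: h_left=0, h_right=-1, diff=1 [OK], height=1
  node 40: h_left=-1, h_right=-1, diff=0 [OK], height=0
  node 47: h_left=0, h_right=-1, diff=1 [OK], height=1
  node 9: h_left=1, h_right=1, diff=0 [OK], height=2
All nodes satisfy the balance condition.
Result: Balanced


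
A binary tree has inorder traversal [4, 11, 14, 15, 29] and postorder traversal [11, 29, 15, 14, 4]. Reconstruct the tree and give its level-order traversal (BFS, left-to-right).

Inorder:   [4, 11, 14, 15, 29]
Postorder: [11, 29, 15, 14, 4]
Algorithm: postorder visits root last, so walk postorder right-to-left;
each value is the root of the current inorder slice — split it at that
value, recurse on the right subtree first, then the left.
Recursive splits:
  root=4; inorder splits into left=[], right=[11, 14, 15, 29]
  root=14; inorder splits into left=[11], right=[15, 29]
  root=15; inorder splits into left=[], right=[29]
  root=29; inorder splits into left=[], right=[]
  root=11; inorder splits into left=[], right=[]
Reconstructed level-order: [4, 14, 11, 15, 29]


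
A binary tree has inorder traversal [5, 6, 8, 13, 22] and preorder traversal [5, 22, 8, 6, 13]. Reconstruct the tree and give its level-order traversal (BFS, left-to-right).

Inorder:  [5, 6, 8, 13, 22]
Preorder: [5, 22, 8, 6, 13]
Algorithm: preorder visits root first, so consume preorder in order;
for each root, split the current inorder slice at that value into
left-subtree inorder and right-subtree inorder, then recurse.
Recursive splits:
  root=5; inorder splits into left=[], right=[6, 8, 13, 22]
  root=22; inorder splits into left=[6, 8, 13], right=[]
  root=8; inorder splits into left=[6], right=[13]
  root=6; inorder splits into left=[], right=[]
  root=13; inorder splits into left=[], right=[]
Reconstructed level-order: [5, 22, 8, 6, 13]


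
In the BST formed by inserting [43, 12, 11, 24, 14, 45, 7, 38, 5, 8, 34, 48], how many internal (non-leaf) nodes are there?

Tree built from: [43, 12, 11, 24, 14, 45, 7, 38, 5, 8, 34, 48]
Tree (level-order array): [43, 12, 45, 11, 24, None, 48, 7, None, 14, 38, None, None, 5, 8, None, None, 34]
Rule: An internal node has at least one child.
Per-node child counts:
  node 43: 2 child(ren)
  node 12: 2 child(ren)
  node 11: 1 child(ren)
  node 7: 2 child(ren)
  node 5: 0 child(ren)
  node 8: 0 child(ren)
  node 24: 2 child(ren)
  node 14: 0 child(ren)
  node 38: 1 child(ren)
  node 34: 0 child(ren)
  node 45: 1 child(ren)
  node 48: 0 child(ren)
Matching nodes: [43, 12, 11, 7, 24, 38, 45]
Count of internal (non-leaf) nodes: 7


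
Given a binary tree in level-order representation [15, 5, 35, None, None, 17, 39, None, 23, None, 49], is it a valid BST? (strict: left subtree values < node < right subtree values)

Level-order array: [15, 5, 35, None, None, 17, 39, None, 23, None, 49]
Validate using subtree bounds (lo, hi): at each node, require lo < value < hi,
then recurse left with hi=value and right with lo=value.
Preorder trace (stopping at first violation):
  at node 15 with bounds (-inf, +inf): OK
  at node 5 with bounds (-inf, 15): OK
  at node 35 with bounds (15, +inf): OK
  at node 17 with bounds (15, 35): OK
  at node 23 with bounds (17, 35): OK
  at node 39 with bounds (35, +inf): OK
  at node 49 with bounds (39, +inf): OK
No violation found at any node.
Result: Valid BST


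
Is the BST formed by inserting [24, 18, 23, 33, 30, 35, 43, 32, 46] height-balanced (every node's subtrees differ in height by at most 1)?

Tree (level-order array): [24, 18, 33, None, 23, 30, 35, None, None, None, 32, None, 43, None, None, None, 46]
Definition: a tree is height-balanced if, at every node, |h(left) - h(right)| <= 1 (empty subtree has height -1).
Bottom-up per-node check:
  node 23: h_left=-1, h_right=-1, diff=0 [OK], height=0
  node 18: h_left=-1, h_right=0, diff=1 [OK], height=1
  node 32: h_left=-1, h_right=-1, diff=0 [OK], height=0
  node 30: h_left=-1, h_right=0, diff=1 [OK], height=1
  node 46: h_left=-1, h_right=-1, diff=0 [OK], height=0
  node 43: h_left=-1, h_right=0, diff=1 [OK], height=1
  node 35: h_left=-1, h_right=1, diff=2 [FAIL (|-1-1|=2 > 1)], height=2
  node 33: h_left=1, h_right=2, diff=1 [OK], height=3
  node 24: h_left=1, h_right=3, diff=2 [FAIL (|1-3|=2 > 1)], height=4
Node 35 violates the condition: |-1 - 1| = 2 > 1.
Result: Not balanced


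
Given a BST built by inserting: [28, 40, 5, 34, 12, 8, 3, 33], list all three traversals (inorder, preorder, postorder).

Tree insertion order: [28, 40, 5, 34, 12, 8, 3, 33]
Tree (level-order array): [28, 5, 40, 3, 12, 34, None, None, None, 8, None, 33]
Inorder (L, root, R): [3, 5, 8, 12, 28, 33, 34, 40]
Preorder (root, L, R): [28, 5, 3, 12, 8, 40, 34, 33]
Postorder (L, R, root): [3, 8, 12, 5, 33, 34, 40, 28]


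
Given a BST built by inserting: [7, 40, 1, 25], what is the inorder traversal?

Tree insertion order: [7, 40, 1, 25]
Tree (level-order array): [7, 1, 40, None, None, 25]
Inorder traversal: [1, 7, 25, 40]


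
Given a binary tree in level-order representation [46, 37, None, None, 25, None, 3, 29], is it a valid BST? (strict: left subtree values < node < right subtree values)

Level-order array: [46, 37, None, None, 25, None, 3, 29]
Validate using subtree bounds (lo, hi): at each node, require lo < value < hi,
then recurse left with hi=value and right with lo=value.
Preorder trace (stopping at first violation):
  at node 46 with bounds (-inf, +inf): OK
  at node 37 with bounds (-inf, 46): OK
  at node 25 with bounds (37, 46): VIOLATION
Node 25 violates its bound: not (37 < 25 < 46).
Result: Not a valid BST


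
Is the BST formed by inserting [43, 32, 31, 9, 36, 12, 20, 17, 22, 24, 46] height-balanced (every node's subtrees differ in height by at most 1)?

Tree (level-order array): [43, 32, 46, 31, 36, None, None, 9, None, None, None, None, 12, None, 20, 17, 22, None, None, None, 24]
Definition: a tree is height-balanced if, at every node, |h(left) - h(right)| <= 1 (empty subtree has height -1).
Bottom-up per-node check:
  node 17: h_left=-1, h_right=-1, diff=0 [OK], height=0
  node 24: h_left=-1, h_right=-1, diff=0 [OK], height=0
  node 22: h_left=-1, h_right=0, diff=1 [OK], height=1
  node 20: h_left=0, h_right=1, diff=1 [OK], height=2
  node 12: h_left=-1, h_right=2, diff=3 [FAIL (|-1-2|=3 > 1)], height=3
  node 9: h_left=-1, h_right=3, diff=4 [FAIL (|-1-3|=4 > 1)], height=4
  node 31: h_left=4, h_right=-1, diff=5 [FAIL (|4--1|=5 > 1)], height=5
  node 36: h_left=-1, h_right=-1, diff=0 [OK], height=0
  node 32: h_left=5, h_right=0, diff=5 [FAIL (|5-0|=5 > 1)], height=6
  node 46: h_left=-1, h_right=-1, diff=0 [OK], height=0
  node 43: h_left=6, h_right=0, diff=6 [FAIL (|6-0|=6 > 1)], height=7
Node 12 violates the condition: |-1 - 2| = 3 > 1.
Result: Not balanced


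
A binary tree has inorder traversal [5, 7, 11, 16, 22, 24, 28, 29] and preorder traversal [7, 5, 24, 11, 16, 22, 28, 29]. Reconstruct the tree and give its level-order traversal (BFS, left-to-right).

Inorder:  [5, 7, 11, 16, 22, 24, 28, 29]
Preorder: [7, 5, 24, 11, 16, 22, 28, 29]
Algorithm: preorder visits root first, so consume preorder in order;
for each root, split the current inorder slice at that value into
left-subtree inorder and right-subtree inorder, then recurse.
Recursive splits:
  root=7; inorder splits into left=[5], right=[11, 16, 22, 24, 28, 29]
  root=5; inorder splits into left=[], right=[]
  root=24; inorder splits into left=[11, 16, 22], right=[28, 29]
  root=11; inorder splits into left=[], right=[16, 22]
  root=16; inorder splits into left=[], right=[22]
  root=22; inorder splits into left=[], right=[]
  root=28; inorder splits into left=[], right=[29]
  root=29; inorder splits into left=[], right=[]
Reconstructed level-order: [7, 5, 24, 11, 28, 16, 29, 22]


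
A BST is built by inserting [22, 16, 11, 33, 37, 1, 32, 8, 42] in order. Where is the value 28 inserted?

Starting tree (level order): [22, 16, 33, 11, None, 32, 37, 1, None, None, None, None, 42, None, 8]
Insertion path: 22 -> 33 -> 32
Result: insert 28 as left child of 32
Final tree (level order): [22, 16, 33, 11, None, 32, 37, 1, None, 28, None, None, 42, None, 8]


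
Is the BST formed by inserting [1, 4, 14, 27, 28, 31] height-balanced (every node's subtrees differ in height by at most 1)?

Tree (level-order array): [1, None, 4, None, 14, None, 27, None, 28, None, 31]
Definition: a tree is height-balanced if, at every node, |h(left) - h(right)| <= 1 (empty subtree has height -1).
Bottom-up per-node check:
  node 31: h_left=-1, h_right=-1, diff=0 [OK], height=0
  node 28: h_left=-1, h_right=0, diff=1 [OK], height=1
  node 27: h_left=-1, h_right=1, diff=2 [FAIL (|-1-1|=2 > 1)], height=2
  node 14: h_left=-1, h_right=2, diff=3 [FAIL (|-1-2|=3 > 1)], height=3
  node 4: h_left=-1, h_right=3, diff=4 [FAIL (|-1-3|=4 > 1)], height=4
  node 1: h_left=-1, h_right=4, diff=5 [FAIL (|-1-4|=5 > 1)], height=5
Node 27 violates the condition: |-1 - 1| = 2 > 1.
Result: Not balanced


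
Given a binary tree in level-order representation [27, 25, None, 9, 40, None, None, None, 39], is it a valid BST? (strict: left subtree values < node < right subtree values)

Level-order array: [27, 25, None, 9, 40, None, None, None, 39]
Validate using subtree bounds (lo, hi): at each node, require lo < value < hi,
then recurse left with hi=value and right with lo=value.
Preorder trace (stopping at first violation):
  at node 27 with bounds (-inf, +inf): OK
  at node 25 with bounds (-inf, 27): OK
  at node 9 with bounds (-inf, 25): OK
  at node 40 with bounds (25, 27): VIOLATION
Node 40 violates its bound: not (25 < 40 < 27).
Result: Not a valid BST


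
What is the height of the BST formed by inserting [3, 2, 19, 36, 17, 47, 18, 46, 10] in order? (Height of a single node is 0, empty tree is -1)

Insertion order: [3, 2, 19, 36, 17, 47, 18, 46, 10]
Tree (level-order array): [3, 2, 19, None, None, 17, 36, 10, 18, None, 47, None, None, None, None, 46]
Compute height bottom-up (empty subtree = -1):
  height(2) = 1 + max(-1, -1) = 0
  height(10) = 1 + max(-1, -1) = 0
  height(18) = 1 + max(-1, -1) = 0
  height(17) = 1 + max(0, 0) = 1
  height(46) = 1 + max(-1, -1) = 0
  height(47) = 1 + max(0, -1) = 1
  height(36) = 1 + max(-1, 1) = 2
  height(19) = 1 + max(1, 2) = 3
  height(3) = 1 + max(0, 3) = 4
Height = 4


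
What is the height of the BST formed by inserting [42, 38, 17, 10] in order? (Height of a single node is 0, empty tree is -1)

Insertion order: [42, 38, 17, 10]
Tree (level-order array): [42, 38, None, 17, None, 10]
Compute height bottom-up (empty subtree = -1):
  height(10) = 1 + max(-1, -1) = 0
  height(17) = 1 + max(0, -1) = 1
  height(38) = 1 + max(1, -1) = 2
  height(42) = 1 + max(2, -1) = 3
Height = 3


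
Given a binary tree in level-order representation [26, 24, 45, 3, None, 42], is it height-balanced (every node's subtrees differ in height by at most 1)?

Tree (level-order array): [26, 24, 45, 3, None, 42]
Definition: a tree is height-balanced if, at every node, |h(left) - h(right)| <= 1 (empty subtree has height -1).
Bottom-up per-node check:
  node 3: h_left=-1, h_right=-1, diff=0 [OK], height=0
  node 24: h_left=0, h_right=-1, diff=1 [OK], height=1
  node 42: h_left=-1, h_right=-1, diff=0 [OK], height=0
  node 45: h_left=0, h_right=-1, diff=1 [OK], height=1
  node 26: h_left=1, h_right=1, diff=0 [OK], height=2
All nodes satisfy the balance condition.
Result: Balanced


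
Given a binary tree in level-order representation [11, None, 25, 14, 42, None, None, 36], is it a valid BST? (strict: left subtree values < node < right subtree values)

Level-order array: [11, None, 25, 14, 42, None, None, 36]
Validate using subtree bounds (lo, hi): at each node, require lo < value < hi,
then recurse left with hi=value and right with lo=value.
Preorder trace (stopping at first violation):
  at node 11 with bounds (-inf, +inf): OK
  at node 25 with bounds (11, +inf): OK
  at node 14 with bounds (11, 25): OK
  at node 42 with bounds (25, +inf): OK
  at node 36 with bounds (25, 42): OK
No violation found at any node.
Result: Valid BST


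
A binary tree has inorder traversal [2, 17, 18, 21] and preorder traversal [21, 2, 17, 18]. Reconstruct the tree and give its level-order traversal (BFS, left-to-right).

Inorder:  [2, 17, 18, 21]
Preorder: [21, 2, 17, 18]
Algorithm: preorder visits root first, so consume preorder in order;
for each root, split the current inorder slice at that value into
left-subtree inorder and right-subtree inorder, then recurse.
Recursive splits:
  root=21; inorder splits into left=[2, 17, 18], right=[]
  root=2; inorder splits into left=[], right=[17, 18]
  root=17; inorder splits into left=[], right=[18]
  root=18; inorder splits into left=[], right=[]
Reconstructed level-order: [21, 2, 17, 18]


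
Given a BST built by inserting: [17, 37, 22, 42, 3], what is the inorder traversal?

Tree insertion order: [17, 37, 22, 42, 3]
Tree (level-order array): [17, 3, 37, None, None, 22, 42]
Inorder traversal: [3, 17, 22, 37, 42]


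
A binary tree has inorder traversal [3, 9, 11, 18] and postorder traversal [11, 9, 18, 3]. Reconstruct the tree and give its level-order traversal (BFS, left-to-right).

Inorder:   [3, 9, 11, 18]
Postorder: [11, 9, 18, 3]
Algorithm: postorder visits root last, so walk postorder right-to-left;
each value is the root of the current inorder slice — split it at that
value, recurse on the right subtree first, then the left.
Recursive splits:
  root=3; inorder splits into left=[], right=[9, 11, 18]
  root=18; inorder splits into left=[9, 11], right=[]
  root=9; inorder splits into left=[], right=[11]
  root=11; inorder splits into left=[], right=[]
Reconstructed level-order: [3, 18, 9, 11]


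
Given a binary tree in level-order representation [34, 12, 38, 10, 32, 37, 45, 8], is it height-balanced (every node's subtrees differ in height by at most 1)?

Tree (level-order array): [34, 12, 38, 10, 32, 37, 45, 8]
Definition: a tree is height-balanced if, at every node, |h(left) - h(right)| <= 1 (empty subtree has height -1).
Bottom-up per-node check:
  node 8: h_left=-1, h_right=-1, diff=0 [OK], height=0
  node 10: h_left=0, h_right=-1, diff=1 [OK], height=1
  node 32: h_left=-1, h_right=-1, diff=0 [OK], height=0
  node 12: h_left=1, h_right=0, diff=1 [OK], height=2
  node 37: h_left=-1, h_right=-1, diff=0 [OK], height=0
  node 45: h_left=-1, h_right=-1, diff=0 [OK], height=0
  node 38: h_left=0, h_right=0, diff=0 [OK], height=1
  node 34: h_left=2, h_right=1, diff=1 [OK], height=3
All nodes satisfy the balance condition.
Result: Balanced


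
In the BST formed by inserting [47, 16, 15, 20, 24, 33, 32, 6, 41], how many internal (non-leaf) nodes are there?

Tree built from: [47, 16, 15, 20, 24, 33, 32, 6, 41]
Tree (level-order array): [47, 16, None, 15, 20, 6, None, None, 24, None, None, None, 33, 32, 41]
Rule: An internal node has at least one child.
Per-node child counts:
  node 47: 1 child(ren)
  node 16: 2 child(ren)
  node 15: 1 child(ren)
  node 6: 0 child(ren)
  node 20: 1 child(ren)
  node 24: 1 child(ren)
  node 33: 2 child(ren)
  node 32: 0 child(ren)
  node 41: 0 child(ren)
Matching nodes: [47, 16, 15, 20, 24, 33]
Count of internal (non-leaf) nodes: 6


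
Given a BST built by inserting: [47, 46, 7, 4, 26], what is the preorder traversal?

Tree insertion order: [47, 46, 7, 4, 26]
Tree (level-order array): [47, 46, None, 7, None, 4, 26]
Preorder traversal: [47, 46, 7, 4, 26]


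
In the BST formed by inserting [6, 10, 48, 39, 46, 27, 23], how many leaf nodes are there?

Tree built from: [6, 10, 48, 39, 46, 27, 23]
Tree (level-order array): [6, None, 10, None, 48, 39, None, 27, 46, 23]
Rule: A leaf has 0 children.
Per-node child counts:
  node 6: 1 child(ren)
  node 10: 1 child(ren)
  node 48: 1 child(ren)
  node 39: 2 child(ren)
  node 27: 1 child(ren)
  node 23: 0 child(ren)
  node 46: 0 child(ren)
Matching nodes: [23, 46]
Count of leaf nodes: 2


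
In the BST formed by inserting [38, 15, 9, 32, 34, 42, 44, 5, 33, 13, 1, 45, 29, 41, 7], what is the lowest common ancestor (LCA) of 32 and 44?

Tree insertion order: [38, 15, 9, 32, 34, 42, 44, 5, 33, 13, 1, 45, 29, 41, 7]
Tree (level-order array): [38, 15, 42, 9, 32, 41, 44, 5, 13, 29, 34, None, None, None, 45, 1, 7, None, None, None, None, 33]
In a BST, the LCA of p=32, q=44 is the first node v on the
root-to-leaf path with p <= v <= q (go left if both < v, right if both > v).
Walk from root:
  at 38: 32 <= 38 <= 44, this is the LCA
LCA = 38
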